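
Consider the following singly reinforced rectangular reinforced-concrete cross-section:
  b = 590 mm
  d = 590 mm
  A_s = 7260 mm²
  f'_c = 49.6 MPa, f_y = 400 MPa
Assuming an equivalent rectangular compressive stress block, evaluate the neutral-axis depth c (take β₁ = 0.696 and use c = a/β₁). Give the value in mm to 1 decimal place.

T = A_s f_y = 7260 × 400 = 2904000 N = 2904 kN.
Setting C = 0.85 f'_c a b equal to T: a = 2904000/(0.85 × 49.6 × 590) = 116.747 mm.
With β₁ = 0.696, c = a/β₁ = 116.747/0.696 = 167.7 mm.

c ≈ 167.7 mm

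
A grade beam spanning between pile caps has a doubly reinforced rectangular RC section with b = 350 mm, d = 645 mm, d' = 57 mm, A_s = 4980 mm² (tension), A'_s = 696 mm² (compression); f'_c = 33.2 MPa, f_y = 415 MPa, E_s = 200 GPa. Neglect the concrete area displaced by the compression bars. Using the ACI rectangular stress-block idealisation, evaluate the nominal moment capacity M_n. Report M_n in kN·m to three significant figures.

Assume both tension and compression steel yield.
Net tension couple steel: A_s − A'_s = 4284 mm².
a = (A_s − A'_s) f_y / (0.85 f'_c b) = 1777860/(0.85 × 33.2 × 350) = 180.00 mm.
c = a/β₁ = 180.00/0.813 = 221.40 mm; ε'_s = 0.003(c − d')/c = 0.0022 ≥ f_y/E_s = 0.0021, so compression steel does yield.
M_n = (A_s − A'_s) f_y (d − a/2) + A'_s f_y (d − d') = [1777860 × (645 − 90) + 288840 × (645 − 57)] × 10⁻⁶ = 986.71 + 169.84 = 1156.55 kN·m.

M_n ≈ 1160 kN·m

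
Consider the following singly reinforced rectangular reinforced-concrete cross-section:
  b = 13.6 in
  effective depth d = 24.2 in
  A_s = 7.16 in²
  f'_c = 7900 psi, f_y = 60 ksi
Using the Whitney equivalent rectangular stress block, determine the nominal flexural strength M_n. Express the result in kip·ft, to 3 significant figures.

T = A_s f_y = 7.16 × 60 = 429.6 kips.
a = T/(0.85 f'_c b) = 429.6/(0.85 × 7.9 × 13.6) = 4.704 in.
M_n = T(d − a/2) = 429.6 × (24.2 − 2.352) = 9385.9 kip·in = 9385.9/12 = 782.16 kip·ft.

M_n ≈ 782 kip·ft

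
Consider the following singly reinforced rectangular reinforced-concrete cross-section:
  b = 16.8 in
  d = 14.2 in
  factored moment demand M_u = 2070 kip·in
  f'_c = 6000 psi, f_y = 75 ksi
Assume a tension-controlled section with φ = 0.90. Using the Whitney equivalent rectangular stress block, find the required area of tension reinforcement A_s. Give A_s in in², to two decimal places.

M_n = M_u/φ = 2070/0.90 = 2300 kip·in.
From M_n = 0.85 f'_c a b (d − a/2):
a = d − √(d² − 2M_n/(0.85 f'_c b)) = 14.2 − √(14.2² − 2 × 2300/(0.85 × 6 × 16.8)) = 2.036 in.
A_s = 0.85 f'_c a b / f_y = 0.85 × 6 × 2.036 × 16.8 / 75 = 2.326 in².

A_s ≈ 2.33 in²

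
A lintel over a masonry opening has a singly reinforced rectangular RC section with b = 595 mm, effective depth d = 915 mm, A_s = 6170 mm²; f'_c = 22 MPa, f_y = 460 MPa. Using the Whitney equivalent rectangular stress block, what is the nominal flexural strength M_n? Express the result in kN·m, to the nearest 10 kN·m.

M_n ≈ 2230 kN·m

T = A_s f_y = 6170 × 460 = 2838200 N = 2838.2 kN.
From C = T: a = T/(0.85 f'_c b) = 2838200/(0.85 × 22 × 595) = 255.08 mm.
M_n = T(d − a/2) = 2838.2 kN × (915 − 127.54) mm = 2234.97 kN·m.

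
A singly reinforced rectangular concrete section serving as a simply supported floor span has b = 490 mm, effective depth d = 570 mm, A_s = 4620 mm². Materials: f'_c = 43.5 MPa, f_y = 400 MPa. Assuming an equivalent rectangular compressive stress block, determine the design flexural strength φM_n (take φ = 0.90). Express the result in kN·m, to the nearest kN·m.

φM_n ≈ 863 kN·m

T = A_s f_y = 4620 × 400 = 1848000 N = 1848 kN.
From C = T: a = T/(0.85 f'_c b) = 1848000/(0.85 × 43.5 × 490) = 102.00 mm.
M_n = T(d − a/2) = 1848 kN × (570 − 51) mm = 959.11 kN·m.
φM_n = 0.90 × 959.11 = 863.20 kN·m.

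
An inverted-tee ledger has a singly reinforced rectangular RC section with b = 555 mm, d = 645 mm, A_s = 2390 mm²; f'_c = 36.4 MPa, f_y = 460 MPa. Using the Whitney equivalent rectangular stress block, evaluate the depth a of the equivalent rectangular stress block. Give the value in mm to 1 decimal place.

T = A_s f_y = 2390 × 460 = 1099400 N = 1099.4 kN.
Setting C = 0.85 f'_c a b equal to T: a = 1099400/(0.85 × 36.4 × 555) = 64.0 mm.

a ≈ 64.0 mm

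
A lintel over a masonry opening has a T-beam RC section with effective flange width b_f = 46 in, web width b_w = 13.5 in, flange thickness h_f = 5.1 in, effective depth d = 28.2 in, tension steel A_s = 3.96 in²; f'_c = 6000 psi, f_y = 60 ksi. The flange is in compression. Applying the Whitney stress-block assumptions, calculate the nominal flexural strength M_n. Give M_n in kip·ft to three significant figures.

Tension: T = A_s f_y = 3.96 × 60 = 237.6 kips.
Try a within the flange: a = T/(0.85 f'_c b_f) = 237.6/(0.85 × 6 × 46) = 1.013 in.
Since a = 1.013 ≤ h_f = 5.1 in, the stress block lies entirely in the flange; analyse as a rectangular beam of width b_f.
M_n = T(d − a/2) = 237.6 × (28.2 − 0.5065) = 6580.0 kip·in.
M_n = 6580.0/12 = 548.33 kip·ft.

M_n ≈ 548 kip·ft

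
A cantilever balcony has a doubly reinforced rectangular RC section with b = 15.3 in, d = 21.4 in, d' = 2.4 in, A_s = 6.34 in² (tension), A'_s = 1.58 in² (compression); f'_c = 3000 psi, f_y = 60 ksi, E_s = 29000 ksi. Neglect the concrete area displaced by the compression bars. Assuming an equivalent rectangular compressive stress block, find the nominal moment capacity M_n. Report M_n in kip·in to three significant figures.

Assume both steels yield.
a = (A_s − A'_s) f_y/(0.85 f'_c b) = (6.34 − 1.58) × 60/(0.85 × 3 × 15.3) = 7.320 in.
c = a/β₁ = 7.320/0.85 = 8.612 in; ε'_s = 0.003(c − d')/c = 0.0022 ≥ ε_y = 0.0021, so the compression steel yields.
M_n = (A_s − A'_s) f_y (d − a/2) + A'_s f_y (d − d') = 285.6 × (21.4 − 3.66) + 94.8 × (21.4 − 2.4) = 5066.5 + 1801.2 = 6867.7 kip·in.

M_n ≈ 6870 kip·in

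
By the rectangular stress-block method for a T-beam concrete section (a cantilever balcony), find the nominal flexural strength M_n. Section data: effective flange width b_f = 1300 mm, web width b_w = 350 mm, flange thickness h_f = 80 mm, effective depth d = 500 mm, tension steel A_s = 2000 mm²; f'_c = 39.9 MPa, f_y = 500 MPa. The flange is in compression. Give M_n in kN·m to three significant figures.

M_n ≈ 489 kN·m

Tension: T = A_s f_y = 2000 × 500 = 1000000 N.
Try a within the flange: a = T/(0.85 f'_c b_f) = 1000000/(0.85 × 39.9 × 1300) = 22.68 mm.
Since a = 22.68 ≤ h_f = 80 mm, the stress block lies entirely in the flange; analyse as a rectangular beam of width b_f.
M_n = T(d − a/2) = 1000000 × (500 − 11.34) = 488.66 × 10⁶ N·mm.
M_n = 488.66 kN·m.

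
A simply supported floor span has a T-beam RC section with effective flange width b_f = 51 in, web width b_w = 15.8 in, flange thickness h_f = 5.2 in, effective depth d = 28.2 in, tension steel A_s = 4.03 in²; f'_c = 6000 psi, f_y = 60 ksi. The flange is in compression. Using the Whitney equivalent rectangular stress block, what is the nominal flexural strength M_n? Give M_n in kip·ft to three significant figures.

M_n ≈ 559 kip·ft

Tension: T = A_s f_y = 4.03 × 60 = 241.8 kips.
Try a within the flange: a = T/(0.85 f'_c b_f) = 241.8/(0.85 × 6 × 51) = 0.930 in.
Since a = 0.930 ≤ h_f = 5.2 in, the stress block lies entirely in the flange; analyse as a rectangular beam of width b_f.
M_n = T(d − a/2) = 241.8 × (28.2 − 0.465) = 6706.3 kip·in.
M_n = 6706.3/12 = 558.86 kip·ft.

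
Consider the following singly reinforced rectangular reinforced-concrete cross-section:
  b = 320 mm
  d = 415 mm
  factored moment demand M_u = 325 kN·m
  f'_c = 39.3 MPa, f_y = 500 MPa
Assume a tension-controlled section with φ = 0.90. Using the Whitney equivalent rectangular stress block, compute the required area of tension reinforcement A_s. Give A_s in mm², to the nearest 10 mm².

M_n = M_u/φ = 325/0.90 = 361.111 kN·m.
With M_n = 0.85 f'_c a b (d − a/2), solve the quadratic for a:
a = d − √(d² − 2M_n/(0.85 f'_c b)) = 415 − √(415² − 2 × 361.111×10⁶/(0.85 × 39.3 × 320)) = 91.49 mm.
A_s = 0.85 f'_c a b / f_y = 0.85 × 39.3 × 91.49 × 320 / 500 = 1956.0 mm².

A_s ≈ 1960 mm²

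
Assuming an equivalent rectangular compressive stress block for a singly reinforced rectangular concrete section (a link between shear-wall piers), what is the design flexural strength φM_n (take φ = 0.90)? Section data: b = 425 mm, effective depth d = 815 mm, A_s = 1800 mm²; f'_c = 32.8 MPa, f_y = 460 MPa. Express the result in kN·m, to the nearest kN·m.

T = A_s f_y = 1800 × 460 = 828000 N = 828 kN.
From C = T: a = T/(0.85 f'_c b) = 828000/(0.85 × 32.8 × 425) = 69.88 mm.
M_n = T(d − a/2) = 828 kN × (815 − 34.94) mm = 645.89 kN·m.
φM_n = 0.90 × 645.89 = 581.30 kN·m.

φM_n ≈ 581 kN·m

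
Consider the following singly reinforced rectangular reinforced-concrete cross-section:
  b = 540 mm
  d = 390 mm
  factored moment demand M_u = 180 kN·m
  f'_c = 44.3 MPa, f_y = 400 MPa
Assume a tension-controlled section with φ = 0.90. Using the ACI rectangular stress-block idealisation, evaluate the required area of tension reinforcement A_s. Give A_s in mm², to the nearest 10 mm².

A_s ≈ 1330 mm²

M_n = M_u/φ = 180/0.90 = 200 kN·m.
With M_n = 0.85 f'_c a b (d − a/2), solve the quadratic for a:
a = d − √(d² − 2M_n/(0.85 f'_c b)) = 390 − √(390² − 2 × 200×10⁶/(0.85 × 44.3 × 540)) = 26.09 mm.
A_s = 0.85 f'_c a b / f_y = 0.85 × 44.3 × 26.09 × 540 / 400 = 1326.3 mm².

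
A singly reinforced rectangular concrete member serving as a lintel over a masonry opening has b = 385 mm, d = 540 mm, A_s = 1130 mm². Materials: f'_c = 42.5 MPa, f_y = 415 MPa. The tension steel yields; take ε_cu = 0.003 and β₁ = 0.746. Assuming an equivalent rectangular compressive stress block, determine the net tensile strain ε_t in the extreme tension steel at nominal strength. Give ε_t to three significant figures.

ε_t ≈ 0.0328

a = A_s f_y/(0.85 f'_c b) = 33.72 mm.
β₁ = 0.746, so c = a/β₁ = 33.72/0.746 = 45.20 mm.
From the linear strain diagram with ε_cu = 0.003: ε_t = 0.003 (d − c)/c = 0.003 × (540 − 45.20)/45.20 = 0.0328.
Since ε_t ≥ 0.005, the section is tension-controlled.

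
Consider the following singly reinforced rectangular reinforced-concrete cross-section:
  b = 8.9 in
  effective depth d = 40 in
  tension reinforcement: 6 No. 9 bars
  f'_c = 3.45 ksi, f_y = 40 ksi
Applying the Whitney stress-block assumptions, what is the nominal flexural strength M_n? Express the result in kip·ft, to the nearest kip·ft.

M_n ≈ 708 kip·ft

A_s = 6 × 1 = 6 in².
T = A_s f_y = 6 × 40 = 240 kips.
a = T/(0.85 f'_c b) = 240/(0.85 × 3.45 × 8.9) = 9.196 in.
M_n = T(d − a/2) = 240 × (40 − 4.598) = 8496.5 kip·in = 8496.5/12 = 708.04 kip·ft.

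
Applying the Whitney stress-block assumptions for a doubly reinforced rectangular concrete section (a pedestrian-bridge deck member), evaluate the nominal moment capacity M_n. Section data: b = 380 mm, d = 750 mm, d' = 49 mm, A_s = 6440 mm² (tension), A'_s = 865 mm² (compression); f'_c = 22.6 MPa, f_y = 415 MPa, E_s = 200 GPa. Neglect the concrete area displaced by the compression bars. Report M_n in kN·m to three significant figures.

Assume both tension and compression steel yield.
Net tension couple steel: A_s − A'_s = 5575 mm².
a = (A_s − A'_s) f_y / (0.85 f'_c b) = 2313625/(0.85 × 22.6 × 380) = 316.94 mm.
c = a/β₁ = 316.94/0.85 = 372.87 mm; ε'_s = 0.003(c − d')/c = 0.0026 ≥ f_y/E_s = 0.0021, so compression steel does yield.
M_n = (A_s − A'_s) f_y (d − a/2) + A'_s f_y (d − d') = [2313625 × (750 − 158.47) + 358975 × (750 − 49)] × 10⁻⁶ = 1368.58 + 251.64 = 1620.22 kN·m.

M_n ≈ 1620 kN·m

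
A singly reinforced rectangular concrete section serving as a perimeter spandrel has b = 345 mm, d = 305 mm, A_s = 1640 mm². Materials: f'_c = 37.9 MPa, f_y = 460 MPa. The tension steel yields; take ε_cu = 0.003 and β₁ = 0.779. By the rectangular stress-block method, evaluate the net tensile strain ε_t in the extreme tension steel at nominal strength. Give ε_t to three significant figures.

ε_t ≈ 0.00750

a = A_s f_y/(0.85 f'_c b) = 67.88 mm.
β₁ = 0.779, so c = a/β₁ = 67.88/0.779 = 87.14 mm.
From the linear strain diagram with ε_cu = 0.003: ε_t = 0.003 (d − c)/c = 0.003 × (305 − 87.14)/87.14 = 0.00750.
Since ε_t ≥ 0.005, the section is tension-controlled.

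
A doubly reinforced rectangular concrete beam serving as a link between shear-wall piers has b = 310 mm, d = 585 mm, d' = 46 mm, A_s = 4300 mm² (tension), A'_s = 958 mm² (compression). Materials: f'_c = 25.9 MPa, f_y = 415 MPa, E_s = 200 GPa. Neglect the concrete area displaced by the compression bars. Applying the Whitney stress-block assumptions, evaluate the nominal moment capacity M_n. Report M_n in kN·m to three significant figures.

M_n ≈ 885 kN·m

Assume both tension and compression steel yield.
Net tension couple steel: A_s − A'_s = 3342 mm².
a = (A_s − A'_s) f_y / (0.85 f'_c b) = 1386930/(0.85 × 25.9 × 310) = 203.22 mm.
c = a/β₁ = 203.22/0.85 = 239.08 mm; ε'_s = 0.003(c − d')/c = 0.0024 ≥ f_y/E_s = 0.0021, so compression steel does yield.
M_n = (A_s − A'_s) f_y (d − a/2) + A'_s f_y (d − d') = [1386930 × (585 − 101.61) + 397570 × (585 − 46)] × 10⁻⁶ = 670.43 + 214.29 = 884.72 kN·m.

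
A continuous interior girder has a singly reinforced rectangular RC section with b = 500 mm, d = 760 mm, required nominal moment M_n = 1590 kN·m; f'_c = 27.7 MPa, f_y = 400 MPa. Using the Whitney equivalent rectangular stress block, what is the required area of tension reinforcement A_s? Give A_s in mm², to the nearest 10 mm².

A_s ≈ 6050 mm²

With M_n = 0.85 f'_c a b (d − a/2), solve the quadratic for a:
a = d − √(d² − 2M_n/(0.85 f'_c b)) = 760 − √(760² − 2 × 1590×10⁶/(0.85 × 27.7 × 500)) = 205.49 mm.
A_s = 0.85 f'_c a b / f_y = 0.85 × 27.7 × 205.49 × 500 / 400 = 6047.8 mm².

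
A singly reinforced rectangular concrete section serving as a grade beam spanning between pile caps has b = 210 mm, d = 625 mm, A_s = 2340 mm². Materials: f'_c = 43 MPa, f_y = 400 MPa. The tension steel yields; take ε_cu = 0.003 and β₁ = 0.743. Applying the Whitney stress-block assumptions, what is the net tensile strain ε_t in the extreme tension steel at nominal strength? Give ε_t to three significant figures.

a = A_s f_y/(0.85 f'_c b) = 121.95 mm.
β₁ = 0.743, so c = a/β₁ = 121.95/0.743 = 164.13 mm.
From the linear strain diagram with ε_cu = 0.003: ε_t = 0.003 (d − c)/c = 0.003 × (625 − 164.13)/164.13 = 0.00842.
Since ε_t ≥ 0.005, the section is tension-controlled.

ε_t ≈ 0.00842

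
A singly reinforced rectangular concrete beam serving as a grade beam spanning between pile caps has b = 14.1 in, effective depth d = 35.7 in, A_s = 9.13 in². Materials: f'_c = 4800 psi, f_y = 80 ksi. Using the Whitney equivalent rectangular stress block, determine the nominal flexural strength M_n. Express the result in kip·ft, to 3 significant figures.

T = A_s f_y = 9.13 × 80 = 730.4 kips.
a = T/(0.85 f'_c b) = 730.4/(0.85 × 4.8 × 14.1) = 12.696 in.
M_n = T(d − a/2) = 730.4 × (35.7 − 6.348) = 21438.7 kip·in = 21438.7/12 = 1786.56 kip·ft.

M_n ≈ 1790 kip·ft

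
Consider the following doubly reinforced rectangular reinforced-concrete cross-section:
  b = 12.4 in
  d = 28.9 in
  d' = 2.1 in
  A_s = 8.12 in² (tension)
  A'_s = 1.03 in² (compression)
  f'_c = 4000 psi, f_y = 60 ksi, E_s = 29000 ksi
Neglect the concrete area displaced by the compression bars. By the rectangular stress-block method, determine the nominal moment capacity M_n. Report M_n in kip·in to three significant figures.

Assume both steels yield.
a = (A_s − A'_s) f_y/(0.85 f'_c b) = (8.12 − 1.03) × 60/(0.85 × 4 × 12.4) = 10.090 in.
c = a/β₁ = 10.090/0.85 = 11.871 in; ε'_s = 0.003(c − d')/c = 0.0025 ≥ ε_y = 0.0021, so the compression steel yields.
M_n = (A_s − A'_s) f_y (d − a/2) + A'_s f_y (d − d') = 425.4 × (28.9 − 5.045) + 61.8 × (28.9 − 2.1) = 10147.9 + 1656.2 = 11804.1 kip·in.

M_n ≈ 11800 kip·in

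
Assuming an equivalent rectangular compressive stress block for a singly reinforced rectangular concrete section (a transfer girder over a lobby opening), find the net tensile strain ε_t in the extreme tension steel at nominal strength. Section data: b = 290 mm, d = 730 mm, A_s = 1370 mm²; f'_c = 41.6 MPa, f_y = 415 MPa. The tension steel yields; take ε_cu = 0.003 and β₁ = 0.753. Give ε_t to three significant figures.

a = A_s f_y/(0.85 f'_c b) = 55.44 mm.
β₁ = 0.753, so c = a/β₁ = 55.44/0.753 = 73.63 mm.
From the linear strain diagram with ε_cu = 0.003: ε_t = 0.003 (d − c)/c = 0.003 × (730 − 73.63)/73.63 = 0.0267.
Since ε_t ≥ 0.005, the section is tension-controlled.

ε_t ≈ 0.0267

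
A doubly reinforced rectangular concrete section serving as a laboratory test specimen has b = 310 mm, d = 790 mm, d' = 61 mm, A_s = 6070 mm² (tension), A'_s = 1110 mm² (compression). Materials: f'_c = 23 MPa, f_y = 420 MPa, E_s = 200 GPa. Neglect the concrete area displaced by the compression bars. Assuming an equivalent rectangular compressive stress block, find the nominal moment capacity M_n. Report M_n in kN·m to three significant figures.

Assume both tension and compression steel yield.
Net tension couple steel: A_s − A'_s = 4960 mm².
a = (A_s − A'_s) f_y / (0.85 f'_c b) = 2083200/(0.85 × 23 × 310) = 343.73 mm.
c = a/β₁ = 343.73/0.85 = 404.39 mm; ε'_s = 0.003(c − d')/c = 0.0025 ≥ f_y/E_s = 0.0021, so compression steel does yield.
M_n = (A_s − A'_s) f_y (d − a/2) + A'_s f_y (d − d') = [2083200 × (790 − 171.865) + 466200 × (790 − 61)] × 10⁻⁶ = 1287.70 + 339.86 = 1627.56 kN·m.

M_n ≈ 1630 kN·m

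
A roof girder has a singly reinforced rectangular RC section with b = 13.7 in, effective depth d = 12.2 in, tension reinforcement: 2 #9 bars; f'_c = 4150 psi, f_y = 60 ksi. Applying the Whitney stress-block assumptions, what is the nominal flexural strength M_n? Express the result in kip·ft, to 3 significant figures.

M_n ≈ 110 kip·ft

A_s = 2 × 1 = 2 in².
T = A_s f_y = 2 × 60 = 120 kips.
a = T/(0.85 f'_c b) = 120/(0.85 × 4.15 × 13.7) = 2.483 in.
M_n = T(d − a/2) = 120 × (12.2 − 1.2415) = 1315.0 kip·in = 1315.0/12 = 109.58 kip·ft.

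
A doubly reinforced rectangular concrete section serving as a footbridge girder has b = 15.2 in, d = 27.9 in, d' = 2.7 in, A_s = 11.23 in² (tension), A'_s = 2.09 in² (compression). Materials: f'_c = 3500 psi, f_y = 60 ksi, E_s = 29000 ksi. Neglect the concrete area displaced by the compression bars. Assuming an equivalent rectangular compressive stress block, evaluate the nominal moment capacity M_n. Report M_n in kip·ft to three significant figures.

Assume both steels yield.
a = (A_s − A'_s) f_y/(0.85 f'_c b) = (11.23 − 2.09) × 60/(0.85 × 3.5 × 15.2) = 12.127 in.
c = a/β₁ = 12.127/0.85 = 14.267 in; ε'_s = 0.003(c − d')/c = 0.0024 ≥ ε_y = 0.0021, so the compression steel yields.
M_n = (A_s − A'_s) f_y (d − a/2) + A'_s f_y (d − d') = 548.4 × (27.9 − 6.0635) + 125.4 × (27.9 − 2.7) = 11975.1 + 3160.1 = 15135.2 kip·in = 15135.2/12 = 1261.27 kip·ft.

M_n ≈ 1260 kip·ft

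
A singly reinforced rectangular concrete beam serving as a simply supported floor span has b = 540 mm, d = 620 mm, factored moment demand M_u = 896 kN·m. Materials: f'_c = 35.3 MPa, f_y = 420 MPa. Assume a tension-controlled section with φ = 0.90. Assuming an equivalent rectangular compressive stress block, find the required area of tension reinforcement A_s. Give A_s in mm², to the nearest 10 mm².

A_s ≈ 4190 mm²

M_n = M_u/φ = 896/0.90 = 995.556 kN·m.
With M_n = 0.85 f'_c a b (d − a/2), solve the quadratic for a:
a = d − √(d² − 2M_n/(0.85 f'_c b)) = 620 − √(620² − 2 × 995.556×10⁶/(0.85 × 35.3 × 540)) = 108.62 mm.
A_s = 0.85 f'_c a b / f_y = 0.85 × 35.3 × 108.62 × 540 / 420 = 4190.3 mm².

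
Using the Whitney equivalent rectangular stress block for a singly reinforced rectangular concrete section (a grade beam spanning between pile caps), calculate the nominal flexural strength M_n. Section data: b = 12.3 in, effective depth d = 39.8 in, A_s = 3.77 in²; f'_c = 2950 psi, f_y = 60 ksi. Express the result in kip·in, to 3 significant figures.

T = A_s f_y = 3.77 × 60 = 226.2 kips.
a = T/(0.85 f'_c b) = 226.2/(0.85 × 2.95 × 12.3) = 7.334 in.
M_n = T(d − a/2) = 226.2 × (39.8 − 3.667) = 8173.3 kip·in.

M_n ≈ 8170 kip·in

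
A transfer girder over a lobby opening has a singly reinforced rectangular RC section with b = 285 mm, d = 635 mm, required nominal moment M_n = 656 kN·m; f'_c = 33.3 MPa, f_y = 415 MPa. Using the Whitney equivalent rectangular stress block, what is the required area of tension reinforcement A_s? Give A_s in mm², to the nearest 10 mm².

A_s ≈ 2810 mm²

With M_n = 0.85 f'_c a b (d − a/2), solve the quadratic for a:
a = d − √(d² − 2M_n/(0.85 f'_c b)) = 635 − √(635² − 2 × 656×10⁶/(0.85 × 33.3 × 285)) = 144.50 mm.
A_s = 0.85 f'_c a b / f_y = 0.85 × 33.3 × 144.50 × 285 / 415 = 2808.8 mm².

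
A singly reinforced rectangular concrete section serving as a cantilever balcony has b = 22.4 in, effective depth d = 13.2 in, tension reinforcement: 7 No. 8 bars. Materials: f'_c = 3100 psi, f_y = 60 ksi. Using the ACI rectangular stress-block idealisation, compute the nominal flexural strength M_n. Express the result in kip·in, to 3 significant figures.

M_n ≈ 3450 kip·in

A_s = 7 × 0.79 = 5.53 in².
T = A_s f_y = 5.53 × 60 = 331.8 kips.
a = T/(0.85 f'_c b) = 331.8/(0.85 × 3.1 × 22.4) = 5.621 in.
M_n = T(d − a/2) = 331.8 × (13.2 − 2.8105) = 3447.2 kip·in.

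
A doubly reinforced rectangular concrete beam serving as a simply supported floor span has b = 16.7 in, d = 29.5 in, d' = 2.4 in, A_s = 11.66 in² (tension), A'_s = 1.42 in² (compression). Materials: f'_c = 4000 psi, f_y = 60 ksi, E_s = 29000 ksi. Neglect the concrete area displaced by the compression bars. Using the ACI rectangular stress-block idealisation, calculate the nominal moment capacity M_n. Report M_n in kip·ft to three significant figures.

M_n ≈ 1430 kip·ft

Assume both steels yield.
a = (A_s − A'_s) f_y/(0.85 f'_c b) = (11.66 − 1.42) × 60/(0.85 × 4 × 16.7) = 10.821 in.
c = a/β₁ = 10.821/0.85 = 12.731 in; ε'_s = 0.003(c − d')/c = 0.0024 ≥ ε_y = 0.0021, so the compression steel yields.
M_n = (A_s − A'_s) f_y (d − a/2) + A'_s f_y (d − d') = 614.4 × (29.5 − 5.4105) + 85.2 × (29.5 − 2.4) = 14800.6 + 2308.9 = 17109.5 kip·in = 17109.5/12 = 1425.79 kip·ft.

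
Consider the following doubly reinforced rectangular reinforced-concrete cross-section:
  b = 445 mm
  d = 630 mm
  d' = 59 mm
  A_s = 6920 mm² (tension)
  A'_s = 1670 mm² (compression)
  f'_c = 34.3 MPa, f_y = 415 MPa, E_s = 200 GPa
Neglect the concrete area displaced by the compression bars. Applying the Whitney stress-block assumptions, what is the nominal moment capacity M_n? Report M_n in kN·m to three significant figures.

M_n ≈ 1590 kN·m

Assume both tension and compression steel yield.
Net tension couple steel: A_s − A'_s = 5250 mm².
a = (A_s − A'_s) f_y / (0.85 f'_c b) = 2178750/(0.85 × 34.3 × 445) = 167.93 mm.
c = a/β₁ = 167.93/0.805 = 208.61 mm; ε'_s = 0.003(c − d')/c = 0.0022 ≥ f_y/E_s = 0.0021, so compression steel does yield.
M_n = (A_s − A'_s) f_y (d − a/2) + A'_s f_y (d − d') = [2178750 × (630 − 83.965) + 693050 × (630 − 59)] × 10⁻⁶ = 1189.67 + 395.73 = 1585.40 kN·m.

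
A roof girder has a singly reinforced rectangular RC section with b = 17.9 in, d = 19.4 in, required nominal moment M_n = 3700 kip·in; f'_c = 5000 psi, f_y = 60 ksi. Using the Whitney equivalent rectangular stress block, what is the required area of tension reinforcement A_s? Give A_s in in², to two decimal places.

From M_n = 0.85 f'_c a b (d − a/2):
a = d − √(d² − 2M_n/(0.85 f'_c b)) = 19.4 − √(19.4² − 2 × 3700/(0.85 × 5 × 17.9)) = 2.694 in.
A_s = 0.85 f'_c a b / f_y = 0.85 × 5 × 2.694 × 17.9 / 60 = 3.416 in².

A_s ≈ 3.42 in²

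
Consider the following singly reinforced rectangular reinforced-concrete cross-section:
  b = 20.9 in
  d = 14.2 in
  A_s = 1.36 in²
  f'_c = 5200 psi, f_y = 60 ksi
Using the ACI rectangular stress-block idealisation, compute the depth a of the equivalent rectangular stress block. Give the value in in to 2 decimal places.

T = A_s f_y = 1.36 × 60 = 81.6 kips.
a = T/(0.85 f'_c b) = 81.6/(0.85 × 5.2 × 20.9) = 0.88 in.

a ≈ 0.88 in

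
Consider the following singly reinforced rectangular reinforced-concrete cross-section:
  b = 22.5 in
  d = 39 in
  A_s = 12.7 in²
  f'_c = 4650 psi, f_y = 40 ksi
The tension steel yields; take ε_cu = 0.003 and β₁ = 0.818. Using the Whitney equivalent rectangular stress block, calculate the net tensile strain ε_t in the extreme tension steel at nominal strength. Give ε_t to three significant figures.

a = A_s f_y/(0.85 f'_c b) = 5.712 in.
β₁ = 0.818, so c = a/β₁ = 5.712/0.818 = 6.983 in.
From the linear strain diagram with ε_cu = 0.003: ε_t = 0.003 (d − c)/c = 0.003 × (39 − 6.983)/6.983 = 0.0138.
Since ε_t ≥ 0.005, the section is tension-controlled.

ε_t ≈ 0.0138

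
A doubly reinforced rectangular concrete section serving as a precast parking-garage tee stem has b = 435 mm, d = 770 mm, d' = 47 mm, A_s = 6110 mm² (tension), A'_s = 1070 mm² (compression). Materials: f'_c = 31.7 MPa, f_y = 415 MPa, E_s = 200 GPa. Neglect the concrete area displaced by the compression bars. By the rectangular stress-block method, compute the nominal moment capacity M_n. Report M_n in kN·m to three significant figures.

M_n ≈ 1740 kN·m

Assume both tension and compression steel yield.
Net tension couple steel: A_s − A'_s = 5040 mm².
a = (A_s − A'_s) f_y / (0.85 f'_c b) = 2091600/(0.85 × 31.7 × 435) = 178.45 mm.
c = a/β₁ = 178.45/0.824 = 216.57 mm; ε'_s = 0.003(c − d')/c = 0.0023 ≥ f_y/E_s = 0.0021, so compression steel does yield.
M_n = (A_s − A'_s) f_y (d − a/2) + A'_s f_y (d − d') = [2091600 × (770 − 89.225) + 444050 × (770 − 47)] × 10⁻⁶ = 1423.91 + 321.05 = 1744.96 kN·m.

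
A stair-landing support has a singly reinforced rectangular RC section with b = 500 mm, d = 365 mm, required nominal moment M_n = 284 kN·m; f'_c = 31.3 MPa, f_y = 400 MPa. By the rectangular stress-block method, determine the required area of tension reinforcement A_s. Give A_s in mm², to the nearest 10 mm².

A_s ≈ 2130 mm²

With M_n = 0.85 f'_c a b (d − a/2), solve the quadratic for a:
a = d − √(d² − 2M_n/(0.85 f'_c b)) = 365 − √(365² − 2 × 284×10⁶/(0.85 × 31.3 × 500)) = 64.12 mm.
A_s = 0.85 f'_c a b / f_y = 0.85 × 31.3 × 64.12 × 500 / 400 = 2132.4 mm².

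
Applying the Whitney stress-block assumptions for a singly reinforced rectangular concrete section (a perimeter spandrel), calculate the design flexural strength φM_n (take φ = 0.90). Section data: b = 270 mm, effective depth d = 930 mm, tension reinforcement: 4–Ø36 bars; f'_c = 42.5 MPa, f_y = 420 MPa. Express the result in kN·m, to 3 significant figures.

φM_n ≈ 1300 kN·m

A_s = 4 × 1018 = 4072 mm².
T = A_s f_y = 4072 × 420 = 1710240 N = 1710.24 kN.
From C = T: a = T/(0.85 f'_c b) = 1710240/(0.85 × 42.5 × 270) = 175.34 mm.
M_n = T(d − a/2) = 1710.24 kN × (930 − 87.67) mm = 1440.59 kN·m.
φM_n = 0.90 × 1440.59 = 1296.53 kN·m.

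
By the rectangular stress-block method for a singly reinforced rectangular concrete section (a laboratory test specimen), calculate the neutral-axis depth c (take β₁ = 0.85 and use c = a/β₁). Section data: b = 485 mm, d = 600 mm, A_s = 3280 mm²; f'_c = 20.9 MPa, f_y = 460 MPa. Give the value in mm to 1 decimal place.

c ≈ 206.0 mm

T = A_s f_y = 3280 × 460 = 1508800 N = 1508.8 kN.
Setting C = 0.85 f'_c a b equal to T: a = 1508800/(0.85 × 20.9 × 485) = 175.116 mm.
With β₁ = 0.85, c = a/β₁ = 175.116/0.85 = 206.0 mm.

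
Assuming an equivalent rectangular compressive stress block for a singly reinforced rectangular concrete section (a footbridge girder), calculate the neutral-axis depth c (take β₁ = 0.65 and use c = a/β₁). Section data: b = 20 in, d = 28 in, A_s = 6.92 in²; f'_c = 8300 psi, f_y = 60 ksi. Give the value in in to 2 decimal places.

c ≈ 4.53 in

T = A_s f_y = 6.92 × 60 = 415.2 kips.
a = T/(0.85 f'_c b) = 415.2/(0.85 × 8.3 × 20) = 2.9426 in.
With β₁ = 0.65, c = a/β₁ = 2.9426/0.65 = 4.53 in.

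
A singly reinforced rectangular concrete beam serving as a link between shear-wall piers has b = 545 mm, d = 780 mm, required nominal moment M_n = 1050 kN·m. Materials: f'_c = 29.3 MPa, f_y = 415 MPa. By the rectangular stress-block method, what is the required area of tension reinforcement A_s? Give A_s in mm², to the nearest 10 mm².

With M_n = 0.85 f'_c a b (d − a/2), solve the quadratic for a:
a = d − √(d² − 2M_n/(0.85 f'_c b)) = 780 − √(780² − 2 × 1050×10⁶/(0.85 × 29.3 × 545)) = 106.44 mm.
A_s = 0.85 f'_c a b / f_y = 0.85 × 29.3 × 106.44 × 545 / 415 = 3481.3 mm².

A_s ≈ 3480 mm²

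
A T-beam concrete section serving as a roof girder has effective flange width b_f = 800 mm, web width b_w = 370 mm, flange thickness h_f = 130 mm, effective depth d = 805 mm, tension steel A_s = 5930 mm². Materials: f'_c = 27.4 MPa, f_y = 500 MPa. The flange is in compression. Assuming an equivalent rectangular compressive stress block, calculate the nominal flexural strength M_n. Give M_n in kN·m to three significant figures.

M_n ≈ 2140 kN·m

Tension: T = A_s f_y = 5930 × 500 = 2965000 N.
Try a within the flange: a = T/(0.85 f'_c b_f) = 2965000/(0.85 × 27.4 × 800) = 159.13 mm.
a = 159.13 > h_f = 130 mm: the block extends into the web. Split into flange-overhang and web parts.
C_f = 0.85 f'_c (b_f − b_w) h_f = 0.85 × 27.4 × (800 − 370) × 130 = 1301911 N.
Remaining web compression depth: a_w = (T − C_f)/(0.85 f'_c b_w) = (2965000 − 1301911)/(0.85 × 27.4 × 370) = 192.99 mm.
M_n = C_f(d − h_f/2) + (T − C_f)(d − a_w/2) = 1301911 × (805 − 65) + 1663089 × (805 − 96.495) = 963.41 + 1178.31 = 2141.72 × 10⁶ N·mm.
M_n = 2141.72 kN·m.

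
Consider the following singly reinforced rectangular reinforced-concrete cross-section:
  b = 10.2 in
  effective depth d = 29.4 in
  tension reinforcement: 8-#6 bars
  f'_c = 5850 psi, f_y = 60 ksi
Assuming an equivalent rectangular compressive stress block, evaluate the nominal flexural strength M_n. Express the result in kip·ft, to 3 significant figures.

M_n ≈ 481 kip·ft

A_s = 8 × 0.44 = 3.52 in².
T = A_s f_y = 3.52 × 60 = 211.2 kips.
a = T/(0.85 f'_c b) = 211.2/(0.85 × 5.85 × 10.2) = 4.164 in.
M_n = T(d − a/2) = 211.2 × (29.4 − 2.082) = 5769.6 kip·in = 5769.6/12 = 480.80 kip·ft.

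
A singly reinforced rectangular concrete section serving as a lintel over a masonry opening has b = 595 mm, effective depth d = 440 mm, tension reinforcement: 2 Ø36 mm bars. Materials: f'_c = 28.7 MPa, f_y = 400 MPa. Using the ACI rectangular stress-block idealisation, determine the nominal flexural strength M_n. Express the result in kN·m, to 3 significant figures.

A_s = 2 × 1018 = 2036 mm².
T = A_s f_y = 2036 × 400 = 814400 N = 814.4 kN.
From C = T: a = T/(0.85 f'_c b) = 814400/(0.85 × 28.7 × 595) = 56.11 mm.
M_n = T(d − a/2) = 814.4 kN × (440 − 28.055) mm = 335.49 kN·m.

M_n ≈ 335 kN·m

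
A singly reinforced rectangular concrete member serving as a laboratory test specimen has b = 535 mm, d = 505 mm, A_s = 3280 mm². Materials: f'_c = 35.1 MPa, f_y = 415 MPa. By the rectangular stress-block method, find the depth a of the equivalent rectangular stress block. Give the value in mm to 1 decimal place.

a ≈ 85.3 mm

T = A_s f_y = 3280 × 415 = 1361200 N = 1361.2 kN.
Setting C = 0.85 f'_c a b equal to T: a = 1361200/(0.85 × 35.1 × 535) = 85.3 mm.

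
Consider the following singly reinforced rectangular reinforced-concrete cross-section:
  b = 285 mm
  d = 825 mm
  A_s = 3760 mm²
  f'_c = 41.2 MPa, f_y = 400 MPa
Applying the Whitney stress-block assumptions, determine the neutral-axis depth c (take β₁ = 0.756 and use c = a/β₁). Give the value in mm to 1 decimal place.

T = A_s f_y = 3760 × 400 = 1504000 N = 1504 kN.
Setting C = 0.85 f'_c a b equal to T: a = 1504000/(0.85 × 41.2 × 285) = 150.691 mm.
With β₁ = 0.756, c = a/β₁ = 150.691/0.756 = 199.3 mm.

c ≈ 199.3 mm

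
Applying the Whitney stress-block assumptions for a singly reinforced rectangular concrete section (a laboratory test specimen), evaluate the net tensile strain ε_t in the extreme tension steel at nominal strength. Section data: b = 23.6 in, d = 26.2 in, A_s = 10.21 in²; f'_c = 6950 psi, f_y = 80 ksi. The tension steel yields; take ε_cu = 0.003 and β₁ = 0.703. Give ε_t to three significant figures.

a = A_s f_y/(0.85 f'_c b) = 5.859 in.
β₁ = 0.703, so c = a/β₁ = 5.859/0.703 = 8.334 in.
From the linear strain diagram with ε_cu = 0.003: ε_t = 0.003 (d − c)/c = 0.003 × (26.2 − 8.334)/8.334 = 0.00643.
Since ε_t ≥ 0.005, the section is tension-controlled.

ε_t ≈ 0.00643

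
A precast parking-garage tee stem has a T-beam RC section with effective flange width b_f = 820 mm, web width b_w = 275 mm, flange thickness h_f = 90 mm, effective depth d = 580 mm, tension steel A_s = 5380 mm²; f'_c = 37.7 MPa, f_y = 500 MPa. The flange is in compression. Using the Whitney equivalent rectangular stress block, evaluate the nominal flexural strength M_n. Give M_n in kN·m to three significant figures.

Tension: T = A_s f_y = 5380 × 500 = 2690000 N.
Try a within the flange: a = T/(0.85 f'_c b_f) = 2690000/(0.85 × 37.7 × 820) = 102.37 mm.
a = 102.37 > h_f = 90 mm: the block extends into the web. Split into flange-overhang and web parts.
C_f = 0.85 f'_c (b_f − b_w) h_f = 0.85 × 37.7 × (820 − 275) × 90 = 1571807 N.
Remaining web compression depth: a_w = (T − C_f)/(0.85 f'_c b_w) = (2690000 − 1571807)/(0.85 × 37.7 × 275) = 126.89 mm.
M_n = C_f(d − h_f/2) + (T − C_f)(d − a_w/2) = 1571807 × (580 − 45) + 1118193 × (580 − 63.445) = 840.92 + 577.61 = 1418.53 × 10⁶ N·mm.
M_n = 1418.53 kN·m.

M_n ≈ 1420 kN·m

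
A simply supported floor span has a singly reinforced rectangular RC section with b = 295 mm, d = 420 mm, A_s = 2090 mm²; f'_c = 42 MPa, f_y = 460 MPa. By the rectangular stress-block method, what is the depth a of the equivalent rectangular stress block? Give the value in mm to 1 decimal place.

a ≈ 91.3 mm

T = A_s f_y = 2090 × 460 = 961400 N = 961.4 kN.
Setting C = 0.85 f'_c a b equal to T: a = 961400/(0.85 × 42 × 295) = 91.3 mm.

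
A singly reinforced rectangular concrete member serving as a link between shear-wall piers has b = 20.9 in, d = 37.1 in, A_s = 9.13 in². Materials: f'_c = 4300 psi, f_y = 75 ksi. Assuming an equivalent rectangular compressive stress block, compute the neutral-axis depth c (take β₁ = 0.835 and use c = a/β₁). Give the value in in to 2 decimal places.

T = A_s f_y = 9.13 × 75 = 684.75 kips.
a = T/(0.85 f'_c b) = 684.75/(0.85 × 4.3 × 20.9) = 8.9639 in.
With β₁ = 0.835, c = a/β₁ = 8.9639/0.835 = 10.74 in.

c ≈ 10.74 in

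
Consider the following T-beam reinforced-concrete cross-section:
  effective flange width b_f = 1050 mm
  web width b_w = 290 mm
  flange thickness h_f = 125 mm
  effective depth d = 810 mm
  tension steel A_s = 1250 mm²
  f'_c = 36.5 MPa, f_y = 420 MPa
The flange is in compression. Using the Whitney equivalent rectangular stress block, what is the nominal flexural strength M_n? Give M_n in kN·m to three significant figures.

Tension: T = A_s f_y = 1250 × 420 = 525000 N.
Try a within the flange: a = T/(0.85 f'_c b_f) = 525000/(0.85 × 36.5 × 1050) = 16.12 mm.
Since a = 16.12 ≤ h_f = 125 mm, the stress block lies entirely in the flange; analyse as a rectangular beam of width b_f.
M_n = T(d − a/2) = 525000 × (810 − 8.06) = 421.02 × 10⁶ N·mm.
M_n = 421.02 kN·m.

M_n ≈ 421 kN·m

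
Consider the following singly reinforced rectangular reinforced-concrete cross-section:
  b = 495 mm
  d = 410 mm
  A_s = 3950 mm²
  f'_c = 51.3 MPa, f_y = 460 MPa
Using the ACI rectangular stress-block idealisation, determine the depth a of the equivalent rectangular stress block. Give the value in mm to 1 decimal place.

a ≈ 84.2 mm

T = A_s f_y = 3950 × 460 = 1817000 N = 1817 kN.
Setting C = 0.85 f'_c a b equal to T: a = 1817000/(0.85 × 51.3 × 495) = 84.2 mm.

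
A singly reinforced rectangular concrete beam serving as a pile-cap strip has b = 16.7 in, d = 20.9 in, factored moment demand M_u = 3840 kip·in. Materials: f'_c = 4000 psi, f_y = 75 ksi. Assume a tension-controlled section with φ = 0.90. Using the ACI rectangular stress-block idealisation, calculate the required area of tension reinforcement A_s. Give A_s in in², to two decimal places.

A_s ≈ 3.01 in²

M_n = M_u/φ = 3840/0.90 = 4266.67 kip·in.
From M_n = 0.85 f'_c a b (d − a/2):
a = d − √(d² − 2M_n/(0.85 f'_c b)) = 20.9 − √(20.9² − 2 × 4266.67/(0.85 × 4 × 16.7)) = 3.973 in.
A_s = 0.85 f'_c a b / f_y = 0.85 × 4 × 3.973 × 16.7 / 75 = 3.008 in².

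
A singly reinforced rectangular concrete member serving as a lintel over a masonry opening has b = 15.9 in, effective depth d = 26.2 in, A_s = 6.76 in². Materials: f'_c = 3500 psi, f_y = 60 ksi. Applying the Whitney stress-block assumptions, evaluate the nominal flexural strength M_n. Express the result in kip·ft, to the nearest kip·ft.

T = A_s f_y = 6.76 × 60 = 405.6 kips.
a = T/(0.85 f'_c b) = 405.6/(0.85 × 3.5 × 15.9) = 8.575 in.
M_n = T(d − a/2) = 405.6 × (26.2 − 4.2875) = 8887.7 kip·in = 8887.7/12 = 740.64 kip·ft.

M_n ≈ 741 kip·ft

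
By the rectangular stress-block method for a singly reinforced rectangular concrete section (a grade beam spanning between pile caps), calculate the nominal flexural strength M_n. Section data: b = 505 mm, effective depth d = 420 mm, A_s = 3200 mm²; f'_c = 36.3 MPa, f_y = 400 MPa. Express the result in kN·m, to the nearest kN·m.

T = A_s f_y = 3200 × 400 = 1280000 N = 1280 kN.
From C = T: a = T/(0.85 f'_c b) = 1280000/(0.85 × 36.3 × 505) = 82.15 mm.
M_n = T(d − a/2) = 1280 kN × (420 − 41.075) mm = 485.02 kN·m.

M_n ≈ 485 kN·m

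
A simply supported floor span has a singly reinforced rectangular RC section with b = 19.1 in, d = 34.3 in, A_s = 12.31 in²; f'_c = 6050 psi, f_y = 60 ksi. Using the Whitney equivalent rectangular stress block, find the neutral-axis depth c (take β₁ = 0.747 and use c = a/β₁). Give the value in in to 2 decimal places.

T = A_s f_y = 12.31 × 60 = 738.6 kips.
a = T/(0.85 f'_c b) = 738.6/(0.85 × 6.05 × 19.1) = 7.5197 in.
With β₁ = 0.747, c = a/β₁ = 7.5197/0.747 = 10.07 in.

c ≈ 10.07 in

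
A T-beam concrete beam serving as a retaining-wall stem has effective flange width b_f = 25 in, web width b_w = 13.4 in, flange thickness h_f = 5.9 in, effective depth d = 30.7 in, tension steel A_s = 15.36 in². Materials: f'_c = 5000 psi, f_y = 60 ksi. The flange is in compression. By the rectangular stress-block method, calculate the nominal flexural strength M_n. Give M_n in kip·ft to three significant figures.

M_n ≈ 2000 kip·ft

Tension: T = A_s f_y = 15.36 × 60 = 921.6 kips.
Try a within the flange: a = T/(0.85 f'_c b_f) = 921.6/(0.85 × 5 × 25) = 8.674 in.
a = 8.674 > h_f = 5.9 in: the block extends into the web. Split into flange-overhang and web parts.
C_f = 0.85 f'_c (b_f − b_w) h_f = 0.85 × 5 × (25 − 13.4) × 5.9 = 290.9 kips.
Remaining web compression depth: a_w = (T − C_f)/(0.85 f'_c b_w) = (921.6 − 290.9)/(0.85 × 5 × 13.4) = 11.075 in.
M_n = C_f(d − h_f/2) + (T − C_f)(d − a_w/2) = 290.9 × (30.7 − 2.95) + 630.7 × (30.7 − 5.5375) = 8072.5 + 15870.0 = 23942.5 kip·in.
M_n = 23942.5/12 = 1995.21 kip·ft.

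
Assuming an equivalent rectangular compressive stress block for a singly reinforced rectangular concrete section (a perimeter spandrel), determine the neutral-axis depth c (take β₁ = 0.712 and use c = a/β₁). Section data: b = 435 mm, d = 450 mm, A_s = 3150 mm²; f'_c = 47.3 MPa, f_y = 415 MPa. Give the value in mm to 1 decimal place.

c ≈ 105.0 mm

T = A_s f_y = 3150 × 415 = 1307250 N = 1307.25 kN.
Setting C = 0.85 f'_c a b equal to T: a = 1307250/(0.85 × 47.3 × 435) = 74.746 mm.
With β₁ = 0.712, c = a/β₁ = 74.746/0.712 = 105.0 mm.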